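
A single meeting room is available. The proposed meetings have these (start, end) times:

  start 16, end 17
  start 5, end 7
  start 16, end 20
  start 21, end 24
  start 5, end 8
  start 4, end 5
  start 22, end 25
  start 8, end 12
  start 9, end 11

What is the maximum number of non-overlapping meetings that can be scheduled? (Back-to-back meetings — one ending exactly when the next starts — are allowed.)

Sorted by end: (4,5)  (5,7)  (5,8)  (9,11)  (8,12)  (16,17)  (16,20)  (21,24)  (22,25)
take (4,5); take (5,7); take (9,11); take (16,17); skip (16,20); take (21,24).
Selected 5 meetings.

5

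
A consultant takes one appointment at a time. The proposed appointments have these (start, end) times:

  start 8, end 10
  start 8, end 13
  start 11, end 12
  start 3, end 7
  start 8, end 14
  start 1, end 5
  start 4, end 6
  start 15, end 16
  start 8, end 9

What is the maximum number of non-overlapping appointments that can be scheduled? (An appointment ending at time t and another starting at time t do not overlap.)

4

Sorted by end: (1,5)  (4,6)  (3,7)  (8,9)  (8,10)  (11,12)  (8,13)  (8,14)  (15,16)
take (1,5); skip (4,6); skip (3,7); take (8,9); skip (8,10); take (11,12); skip (8,13); take (15,16).
Selected 4 appointments.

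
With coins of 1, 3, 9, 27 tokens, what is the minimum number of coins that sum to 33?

3

Greedy: take as many of the largest coin as possible, then repeat with the remainder.
33 = 1×27 + 2×3
Total coins = 1 + 2 = 3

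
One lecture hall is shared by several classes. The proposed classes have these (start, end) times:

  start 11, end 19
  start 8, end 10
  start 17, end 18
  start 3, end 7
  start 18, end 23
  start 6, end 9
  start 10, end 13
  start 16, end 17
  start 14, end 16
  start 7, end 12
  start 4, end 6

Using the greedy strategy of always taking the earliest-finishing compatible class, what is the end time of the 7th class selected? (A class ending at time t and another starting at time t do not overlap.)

Order by finish time; keep every interval that doesn't clash with the previous kept one.
By end time: (4,6), (3,7), (6,9), (8,10), (7,12), (10,13), (14,16), (16,17), (17,18), (11,19), (18,23).
Pick (4,6); next start ≥ 6 → (6,9); next start ≥ 9 → (10,13); next start ≥ 13 → (14,16); next start ≥ 16 → (16,17); next start ≥ 17 → (17,18); next start ≥ 18 → (18,23).
Selected: (4,6) (6,9) (10,13) (14,16) (16,17) (17,18) (18,23)

23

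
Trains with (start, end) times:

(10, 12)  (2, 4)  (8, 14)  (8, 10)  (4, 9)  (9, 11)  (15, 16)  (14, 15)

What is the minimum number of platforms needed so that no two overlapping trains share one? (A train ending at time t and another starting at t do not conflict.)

3

Events (time:±→running): 2:+→1 4:-→0 4:+→1 8:+→2 8:+→3 … peak 3.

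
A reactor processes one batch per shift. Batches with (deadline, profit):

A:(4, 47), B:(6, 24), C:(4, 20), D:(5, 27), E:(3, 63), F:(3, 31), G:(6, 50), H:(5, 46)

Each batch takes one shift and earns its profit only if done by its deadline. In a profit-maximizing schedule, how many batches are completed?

Take jobs in profit order; each goes to the latest open slot no later than its deadline.
Profit order: E=63 G=50 A=47 H=46 F=31 D=27 B=24 C=20
Assign: E→slot 3, G→slot 6, A→slot 4, H→slot 5, F→slot 2, D→slot 1, B skipped, C skipped.
Slots: [1:D] [2:F] [3:E] [4:A] [5:H] [6:G]
6 of 8 scheduled.

6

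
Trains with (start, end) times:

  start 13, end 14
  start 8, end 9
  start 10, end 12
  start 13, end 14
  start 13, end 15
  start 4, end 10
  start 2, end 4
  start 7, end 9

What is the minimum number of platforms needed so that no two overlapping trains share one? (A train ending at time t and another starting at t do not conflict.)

3

Count concurrent intervals with a sweep; the peak is the room count.
Events (time:±→running): 2:+→1 4:-→0 4:+→1 7:+→2 8:+→3 … peak 3.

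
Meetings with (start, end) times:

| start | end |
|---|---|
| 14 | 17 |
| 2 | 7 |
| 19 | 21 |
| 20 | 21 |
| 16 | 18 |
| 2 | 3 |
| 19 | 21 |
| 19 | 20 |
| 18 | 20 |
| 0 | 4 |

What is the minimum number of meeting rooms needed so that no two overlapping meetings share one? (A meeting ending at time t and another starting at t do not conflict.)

4

starts: [0, 2, 2, 14, 16, 18, 19, 19, 19, 20]
ends:   [3, 4, 7, 17, 18, 20, 20, 21, 21, 21]
s0→1 s2→2 s2→3 e3→2 e4→1 e7→0 s14→1 s16→2 e17→1 e18→0 s18→1 s19→2 s19→3 s19→4  — peak 4.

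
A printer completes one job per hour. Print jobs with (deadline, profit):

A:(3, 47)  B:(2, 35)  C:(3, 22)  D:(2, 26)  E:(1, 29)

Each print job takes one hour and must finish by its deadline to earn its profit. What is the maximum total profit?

Sort by profit descending; place each in the latest free slot ≤ its deadline.
Profit order: A=47 B=35 E=29 D=26 C=22
Assign: A→slot 3, B→slot 2, E→slot 1, D skipped, C skipped.
Slots: [1:E] [2:B] [3:A]
Profit = 29 + 35 + 47 = 111

111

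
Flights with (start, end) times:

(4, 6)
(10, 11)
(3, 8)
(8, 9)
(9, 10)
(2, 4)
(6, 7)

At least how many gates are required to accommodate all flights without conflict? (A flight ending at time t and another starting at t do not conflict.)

2

Count concurrent intervals with a sweep; the peak is the room count.
starts: [2, 3, 4, 6, 8, 9, 10]
ends:   [4, 6, 7, 8, 9, 10, 11]
s2→1 s3→2  — peak 2.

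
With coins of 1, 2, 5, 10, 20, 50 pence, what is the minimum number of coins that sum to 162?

162 − 3×50→12 − 1×10→2 − 1×2→0
Total coins = 3 + 1 + 1 = 5

5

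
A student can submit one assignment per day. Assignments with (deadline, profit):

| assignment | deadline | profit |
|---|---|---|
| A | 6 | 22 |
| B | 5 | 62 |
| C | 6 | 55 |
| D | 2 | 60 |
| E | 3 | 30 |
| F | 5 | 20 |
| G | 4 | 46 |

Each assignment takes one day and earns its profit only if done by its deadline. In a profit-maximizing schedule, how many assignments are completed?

Sort by profit descending; place each in the latest free slot ≤ its deadline.
Profit order: B=62 D=60 C=55 G=46 E=30 A=22 F=20
Assign: B→slot 5, D→slot 2, C→slot 6, G→slot 4, E→slot 3, A→slot 1, F skipped.
Slots: [1:A] [2:D] [3:E] [4:G] [5:B] [6:C]
6 of 7 scheduled.

6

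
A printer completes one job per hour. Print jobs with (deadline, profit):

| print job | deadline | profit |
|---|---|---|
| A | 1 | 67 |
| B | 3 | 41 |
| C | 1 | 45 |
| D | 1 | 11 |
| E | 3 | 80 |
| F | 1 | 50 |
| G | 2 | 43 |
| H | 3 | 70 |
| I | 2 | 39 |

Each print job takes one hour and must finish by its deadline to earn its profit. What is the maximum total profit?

Sort by profit descending; place each in the latest free slot ≤ its deadline.
Profit order: E=80 H=70 A=67 F=50 C=45 G=43 B=41 I=39 D=11
Assign: E→slot 3, H→slot 2, A→slot 1, F skipped, C skipped, G skipped, B skipped, I skipped, D skipped.
Slots: [1:A] [2:H] [3:E]
Profit = 67 + 70 + 80 = 217

217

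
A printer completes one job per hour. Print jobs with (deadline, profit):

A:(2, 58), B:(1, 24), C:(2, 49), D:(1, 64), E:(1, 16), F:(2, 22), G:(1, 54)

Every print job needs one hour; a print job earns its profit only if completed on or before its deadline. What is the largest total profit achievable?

122

Profit order: D=64 A=58 G=54 C=49 B=24 F=22 E=16
Assign: D→slot 1, A→slot 2, G skipped, C skipped, B skipped, F skipped, E skipped.
Slots: [1:D] [2:A]
Profit = 64 + 58 = 122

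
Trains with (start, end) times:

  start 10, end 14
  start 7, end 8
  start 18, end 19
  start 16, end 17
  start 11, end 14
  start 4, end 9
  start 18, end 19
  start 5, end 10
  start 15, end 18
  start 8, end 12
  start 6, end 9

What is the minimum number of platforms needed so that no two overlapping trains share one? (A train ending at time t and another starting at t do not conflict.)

Events (time:±→running): 4:+→1 5:+→2 6:+→3 7:+→4 … peak 4.

4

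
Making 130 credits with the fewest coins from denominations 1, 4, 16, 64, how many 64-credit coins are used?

2

Use the largest denomination that fits, subtract, and repeat.
130 = 2×64 + 2×1
Count of 64: 2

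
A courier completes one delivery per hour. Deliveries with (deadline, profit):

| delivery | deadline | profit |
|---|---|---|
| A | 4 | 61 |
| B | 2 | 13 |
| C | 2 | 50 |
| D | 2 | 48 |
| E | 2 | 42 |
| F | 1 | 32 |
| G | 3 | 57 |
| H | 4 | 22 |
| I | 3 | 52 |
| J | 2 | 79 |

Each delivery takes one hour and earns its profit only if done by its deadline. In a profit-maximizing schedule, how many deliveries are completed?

4

Take jobs in profit order; each goes to the latest open slot no later than its deadline.
By profit: J(d2,79), A(d4,61), G(d3,57), I(d3,52), C(d2,50), D(d2,48), E(d2,42), F(d1,32), H(d4,22), B(d2,13)
J→slot 2; A→slot 4; G→slot 3; I→slot 1; C skipped; D skipped; E skipped; F skipped; H skipped; B skipped.
4 of 10 scheduled.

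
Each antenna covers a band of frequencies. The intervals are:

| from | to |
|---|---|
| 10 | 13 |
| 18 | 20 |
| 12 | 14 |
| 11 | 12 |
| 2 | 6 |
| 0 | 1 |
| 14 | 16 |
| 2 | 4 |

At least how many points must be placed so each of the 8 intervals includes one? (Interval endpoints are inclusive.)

Sorted: [0,1] [2,4] [2,6] [11,12] [10,13] [12,14] [14,16] [18,20]
{[0,1]} hit by 1; {[2,4],[2,6]} hit by 4; {[11,12],[10,13],[12,14]} hit by 12; {[14,16]} hit by 16; {[18,20]} hit by 20.
Points: 1, 4, 12, 16, 20 (5 total).

5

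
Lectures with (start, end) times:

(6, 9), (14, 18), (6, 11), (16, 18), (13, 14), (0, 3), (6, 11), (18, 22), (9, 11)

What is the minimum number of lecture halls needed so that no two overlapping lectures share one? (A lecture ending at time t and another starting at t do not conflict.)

3

Events (time:±→running): 0:+→1 3:-→0 6:+→1 6:+→2 6:+→3 … peak 3.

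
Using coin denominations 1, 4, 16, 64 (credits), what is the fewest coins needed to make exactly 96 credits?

3

Use the largest denomination that fits, subtract, and repeat.
96 − 1×64→32 − 2×16→0
Total coins = 1 + 2 = 3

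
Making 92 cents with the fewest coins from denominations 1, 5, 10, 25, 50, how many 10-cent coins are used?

1

92 − 1×50→42 − 1×25→17 − 1×10→7 − 1×5→2 − 2×1→0
Count of 10: 1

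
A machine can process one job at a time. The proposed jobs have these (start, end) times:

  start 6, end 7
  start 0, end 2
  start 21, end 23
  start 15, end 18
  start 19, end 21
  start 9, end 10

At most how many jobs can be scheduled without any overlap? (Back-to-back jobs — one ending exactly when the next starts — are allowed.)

6

Sorted by end: (0,2)  (6,7)  (9,10)  (15,18)  (19,21)  (21,23)
take (0,2); take (6,7); take (9,10); take (15,18); take (19,21); take (21,23).
Selected 6 jobs.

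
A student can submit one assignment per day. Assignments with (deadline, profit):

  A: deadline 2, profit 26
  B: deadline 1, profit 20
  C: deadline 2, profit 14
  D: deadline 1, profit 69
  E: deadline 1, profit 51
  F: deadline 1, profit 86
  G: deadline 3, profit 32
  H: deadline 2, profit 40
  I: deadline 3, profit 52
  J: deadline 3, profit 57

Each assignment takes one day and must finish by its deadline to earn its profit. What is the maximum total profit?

195

Sort by profit descending; place each in the latest free slot ≤ its deadline.
Profit order: F=86 D=69 J=57 I=52 E=51 H=40 G=32 A=26 B=20 C=14
Assign: F→slot 1, D skipped, J→slot 3, I→slot 2, E skipped, H skipped, G skipped, A skipped, B skipped, C skipped.
Slots: [1:F] [2:I] [3:J]
Profit = 86 + 52 + 57 = 195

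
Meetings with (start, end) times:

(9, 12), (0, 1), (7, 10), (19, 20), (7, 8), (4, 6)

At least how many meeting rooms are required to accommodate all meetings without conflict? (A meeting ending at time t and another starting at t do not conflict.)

Events (time:±→running): 0:+→1 1:-→0 4:+→1 6:-→0 7:+→1 7:+→2 … peak 2.

2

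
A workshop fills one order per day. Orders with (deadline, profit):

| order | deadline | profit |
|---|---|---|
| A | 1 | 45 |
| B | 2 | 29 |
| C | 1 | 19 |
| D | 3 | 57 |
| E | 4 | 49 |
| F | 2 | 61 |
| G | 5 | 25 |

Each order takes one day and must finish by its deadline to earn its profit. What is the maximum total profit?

237

Take jobs in profit order; each goes to the latest open slot no later than its deadline.
By profit: F(d2,61), D(d3,57), E(d4,49), A(d1,45), B(d2,29), G(d5,25), C(d1,19)
F→slot 2; D→slot 3; E→slot 4; A→slot 1; B skipped; G→slot 5; C skipped.
Profit = 45 + 61 + 57 + 49 + 25 = 237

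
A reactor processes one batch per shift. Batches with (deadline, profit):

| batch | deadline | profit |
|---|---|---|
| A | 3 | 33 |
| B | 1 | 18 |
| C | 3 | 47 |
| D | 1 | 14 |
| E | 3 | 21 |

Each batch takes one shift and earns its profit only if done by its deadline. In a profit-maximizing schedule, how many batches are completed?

3

Sort by profit descending; place each in the latest free slot ≤ its deadline.
By profit: C(d3,47), A(d3,33), E(d3,21), B(d1,18), D(d1,14)
C→slot 3; A→slot 2; E→slot 1; B skipped; D skipped.
3 of 5 scheduled.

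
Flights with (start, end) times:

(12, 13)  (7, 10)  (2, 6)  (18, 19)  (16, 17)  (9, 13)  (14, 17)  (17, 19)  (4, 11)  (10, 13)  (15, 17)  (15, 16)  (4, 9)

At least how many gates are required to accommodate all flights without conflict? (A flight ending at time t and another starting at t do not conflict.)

3

The answer is the maximum number of intervals overlapping at any instant.
starts: [2, 4, 4, 7, 9, 10, 12, 14, 15, 15, 16, 17, 18]
ends:   [6, 9, 10, 11, 13, 13, 13, 16, 17, 17, 17, 19, 19]
s2→1 s4→2 s4→3  — peak 3.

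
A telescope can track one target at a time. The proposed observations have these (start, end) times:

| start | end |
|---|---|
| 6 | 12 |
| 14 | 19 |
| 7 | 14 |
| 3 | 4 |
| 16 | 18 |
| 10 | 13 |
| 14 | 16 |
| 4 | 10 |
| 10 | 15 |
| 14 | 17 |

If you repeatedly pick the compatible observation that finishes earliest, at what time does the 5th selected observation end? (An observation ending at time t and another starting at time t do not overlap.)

18

Sorted by end: (3,4)  (4,10)  (6,12)  (10,13)  (7,14)  (10,15)  (14,16)  (14,17)  (16,18)  (14,19)
take (3,4); take (4,10); skip (6,12); take (10,13); skip (7,14); skip (10,15); take (14,16); take (16,18).
Selected: (3,4) (4,10) (10,13) (14,16) (16,18)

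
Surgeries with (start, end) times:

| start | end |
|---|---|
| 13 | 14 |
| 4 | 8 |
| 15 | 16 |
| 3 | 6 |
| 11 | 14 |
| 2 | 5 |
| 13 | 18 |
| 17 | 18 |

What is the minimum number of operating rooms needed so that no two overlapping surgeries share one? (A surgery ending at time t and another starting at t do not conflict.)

3

Events (time:±→running): 2:+→1 3:+→2 4:+→3 … peak 3.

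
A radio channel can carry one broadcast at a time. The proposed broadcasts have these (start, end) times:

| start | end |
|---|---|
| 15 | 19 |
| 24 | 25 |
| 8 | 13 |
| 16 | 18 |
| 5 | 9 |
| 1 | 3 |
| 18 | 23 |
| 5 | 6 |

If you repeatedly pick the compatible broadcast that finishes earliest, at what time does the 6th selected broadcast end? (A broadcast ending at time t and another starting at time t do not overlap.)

25

Greedy by earliest finish: after sorting by end time, pick each interval compatible with the last pick.
Sorted by end: (1,3)  (5,6)  (5,9)  (8,13)  (16,18)  (15,19)  (18,23)  (24,25)
take (1,3); take (5,6); take (8,13); take (16,18); take (18,23); take (24,25).
Selected: (1,3) (5,6) (8,13) (16,18) (18,23) (24,25)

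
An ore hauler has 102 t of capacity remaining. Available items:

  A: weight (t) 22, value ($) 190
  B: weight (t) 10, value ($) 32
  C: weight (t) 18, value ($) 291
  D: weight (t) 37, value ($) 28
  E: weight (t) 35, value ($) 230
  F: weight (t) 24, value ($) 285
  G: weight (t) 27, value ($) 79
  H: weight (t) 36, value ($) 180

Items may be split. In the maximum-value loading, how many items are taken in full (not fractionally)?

4

Sort by value per unit weight and fill in that order.
Ratios (sorted): C 16.17, F 11.88, A 8.64, E 6.57, H 5.00, B 3.20, G 2.93, D 0.76
take C (18 @ 291); take F (24 @ 285); take A (22 @ 190); take E (35 @ 230); take 3/36 of H → 15.00. Capacity used 102/102.
4 item(s) taken whole; one partial (take 3/36 of H).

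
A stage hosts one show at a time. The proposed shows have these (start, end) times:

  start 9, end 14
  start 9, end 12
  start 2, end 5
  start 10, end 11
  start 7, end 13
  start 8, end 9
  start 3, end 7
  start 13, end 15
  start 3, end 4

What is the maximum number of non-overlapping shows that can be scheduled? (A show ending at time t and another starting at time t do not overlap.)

4

Greedy by earliest finish: after sorting by end time, pick each interval compatible with the last pick.
By end time: (3,4), (2,5), (3,7), (8,9), (10,11), (9,12), (7,13), (9,14), (13,15).
Pick (3,4); next start ≥ 4 → (8,9); next start ≥ 9 → (10,11); next start ≥ 11 → (13,15).
Selected 4 shows.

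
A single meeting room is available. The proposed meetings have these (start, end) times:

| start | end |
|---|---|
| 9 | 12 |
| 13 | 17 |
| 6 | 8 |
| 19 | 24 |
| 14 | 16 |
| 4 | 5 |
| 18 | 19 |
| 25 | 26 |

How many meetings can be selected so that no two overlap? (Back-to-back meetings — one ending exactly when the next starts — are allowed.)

By end time: (4,5), (6,8), (9,12), (14,16), (13,17), (18,19), (19,24), (25,26).
Pick (4,5); next start ≥ 5 → (6,8); next start ≥ 8 → (9,12); next start ≥ 12 → (14,16); next start ≥ 16 → (18,19); next start ≥ 19 → (19,24); next start ≥ 24 → (25,26).
Selected 7 meetings.

7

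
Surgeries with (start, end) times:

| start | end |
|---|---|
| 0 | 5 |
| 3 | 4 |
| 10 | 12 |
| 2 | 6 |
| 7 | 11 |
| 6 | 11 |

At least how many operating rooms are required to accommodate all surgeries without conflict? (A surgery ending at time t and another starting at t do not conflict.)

3

Count concurrent intervals with a sweep; the peak is the room count.
Events (time:±→running): 0:+→1 2:+→2 3:+→3 … peak 3.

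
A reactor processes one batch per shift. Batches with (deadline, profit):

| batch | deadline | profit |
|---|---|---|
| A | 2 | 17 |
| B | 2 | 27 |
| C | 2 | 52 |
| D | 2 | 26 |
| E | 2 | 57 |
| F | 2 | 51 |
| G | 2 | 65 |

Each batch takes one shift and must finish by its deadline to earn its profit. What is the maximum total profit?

122

By profit: G(d2,65), E(d2,57), C(d2,52), F(d2,51), B(d2,27), D(d2,26), A(d2,17)
G→slot 2; E→slot 1; C skipped; F skipped; B skipped; D skipped; A skipped.
Profit = 57 + 65 = 122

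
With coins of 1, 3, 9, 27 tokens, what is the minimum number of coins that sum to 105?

Greedy: take as many of the largest coin as possible, then repeat with the remainder.
105 = 3×27 + 2×9 + 2×3
Total coins = 3 + 2 + 2 = 7

7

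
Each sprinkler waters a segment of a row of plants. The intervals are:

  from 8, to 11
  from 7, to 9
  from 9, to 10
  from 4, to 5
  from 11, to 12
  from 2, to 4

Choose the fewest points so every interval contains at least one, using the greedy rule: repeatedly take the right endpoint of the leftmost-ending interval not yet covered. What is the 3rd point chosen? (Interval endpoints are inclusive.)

By right end: [2,4]  [4,5]  [7,9]  [9,10]  [8,11]  [11,12]
[2,4] uncovered → point at 4; [7,9] uncovered → point at 9; [11,12] uncovered → point at 12.
Points: 4, 9, 12 (3 total).

12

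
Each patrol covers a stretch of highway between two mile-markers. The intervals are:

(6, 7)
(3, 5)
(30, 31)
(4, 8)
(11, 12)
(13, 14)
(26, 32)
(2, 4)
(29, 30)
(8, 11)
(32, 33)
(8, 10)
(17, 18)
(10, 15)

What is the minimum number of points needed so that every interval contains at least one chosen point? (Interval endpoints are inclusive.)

8

Sorted: [2,4] [3,5] [6,7] [4,8] [8,10] [8,11] [11,12] [13,14] [10,15] [17,18] [29,30] [30,31] [26,32] [32,33]
{[2,4],[3,5]} hit by 4; {[6,7],[4,8]} hit by 7; {[8,10],[8,11]} hit by 10; {[11,12]} hit by 12; {[13,14],[10,15]} hit by 14; {[17,18]} hit by 18; {[29,30],[30,31],[26,32]} hit by 30; {[32,33]} hit by 33.
Points: 4, 7, 10, 12, 14, 18, 30, 33 (8 total).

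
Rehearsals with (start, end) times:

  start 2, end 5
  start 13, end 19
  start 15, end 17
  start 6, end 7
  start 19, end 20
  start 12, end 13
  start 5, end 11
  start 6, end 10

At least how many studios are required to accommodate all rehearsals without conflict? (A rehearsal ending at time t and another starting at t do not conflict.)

3

Events (time:±→running): 2:+→1 5:-→0 5:+→1 6:+→2 6:+→3 … peak 3.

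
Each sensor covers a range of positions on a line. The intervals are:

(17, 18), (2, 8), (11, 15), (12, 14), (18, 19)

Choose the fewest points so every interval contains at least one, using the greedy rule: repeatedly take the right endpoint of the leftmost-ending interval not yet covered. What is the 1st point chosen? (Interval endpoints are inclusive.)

8

Sort by right endpoint; whenever an interval is uncovered, place a point at its right end.
By right end: [2,8]  [12,14]  [11,15]  [17,18]  [18,19]
[2,8] uncovered → point at 8; [12,14] uncovered → point at 14; [17,18] uncovered → point at 18.
Points: 8, 14, 18 (3 total).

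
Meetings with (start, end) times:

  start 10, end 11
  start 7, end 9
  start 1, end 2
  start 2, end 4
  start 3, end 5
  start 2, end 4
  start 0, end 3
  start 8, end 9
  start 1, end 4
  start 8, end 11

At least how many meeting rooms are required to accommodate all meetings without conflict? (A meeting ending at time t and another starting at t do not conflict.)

4

starts: [0, 1, 1, 2, 2, 3, 7, 8, 8, 10]
ends:   [2, 3, 4, 4, 4, 5, 9, 9, 11, 11]
s0→1 s1→2 s1→3 e2→2 s2→3 s2→4  — peak 4.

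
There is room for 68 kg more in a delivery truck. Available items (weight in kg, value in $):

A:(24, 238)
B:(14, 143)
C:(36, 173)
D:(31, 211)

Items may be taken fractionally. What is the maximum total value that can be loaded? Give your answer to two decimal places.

Order: B (143/14=10.21) > A (238/24=9.92) > D (211/31=6.81) > C (173/36=4.81)
Fill: take B (14 @ 143) → take A (24 @ 238) → take 30/31 of D → 204.19; 68/68 used.
Total value = 585.19

585.19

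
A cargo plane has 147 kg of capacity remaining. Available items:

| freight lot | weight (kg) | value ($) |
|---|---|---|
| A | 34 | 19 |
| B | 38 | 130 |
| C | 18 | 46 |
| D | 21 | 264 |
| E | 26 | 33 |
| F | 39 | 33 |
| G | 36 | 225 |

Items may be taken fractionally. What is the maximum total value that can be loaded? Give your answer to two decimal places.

Sort by value per unit weight and fill in that order.
Ratios (sorted): D 12.57, G 6.25, B 3.42, C 2.56, E 1.27, F 0.85, A 0.56
take D (21 @ 264); take G (36 @ 225); take B (38 @ 130); take C (18 @ 46); take E (26 @ 33); take 8/39 of F → 6.77. Capacity used 147/147.
Total value = 704.77

704.77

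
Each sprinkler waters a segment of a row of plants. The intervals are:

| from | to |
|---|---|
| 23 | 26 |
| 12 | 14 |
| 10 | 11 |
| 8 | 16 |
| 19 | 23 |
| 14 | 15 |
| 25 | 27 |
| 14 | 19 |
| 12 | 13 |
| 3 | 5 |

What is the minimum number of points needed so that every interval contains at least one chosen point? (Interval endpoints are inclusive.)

Process intervals by earliest right end; each time one isn't hit yet, stab at its right endpoint.
Sorted: [3,5] [10,11] [12,13] [12,14] [14,15] [8,16] [14,19] [19,23] [23,26] [25,27]
{[3,5]} hit by 5; {[10,11]} hit by 11; {[12,13],[12,14]} hit by 13; {[14,15],[8,16],[14,19]} hit by 15; {[19,23],[23,26]} hit by 23; {[25,27]} hit by 27.
Points: 5, 11, 13, 15, 23, 27 (6 total).

6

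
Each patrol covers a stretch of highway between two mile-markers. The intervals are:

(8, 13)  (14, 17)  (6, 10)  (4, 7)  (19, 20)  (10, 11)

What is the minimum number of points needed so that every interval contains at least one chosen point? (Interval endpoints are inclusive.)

Process intervals by earliest right end; each time one isn't hit yet, stab at its right endpoint.
By right end: [4,7]  [6,10]  [10,11]  [8,13]  [14,17]  [19,20]
[4,7] uncovered → point at 7; [10,11] uncovered → point at 11; [14,17] uncovered → point at 17; [19,20] uncovered → point at 20.
Points: 7, 11, 17, 20 (4 total).

4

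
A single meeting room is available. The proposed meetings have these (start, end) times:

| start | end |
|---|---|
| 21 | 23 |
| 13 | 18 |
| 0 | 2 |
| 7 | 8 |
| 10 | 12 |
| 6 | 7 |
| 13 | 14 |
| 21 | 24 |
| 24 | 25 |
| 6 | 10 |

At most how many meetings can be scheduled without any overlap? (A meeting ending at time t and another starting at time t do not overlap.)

Order by finish time; keep every interval that doesn't clash with the previous kept one.
By end time: (0,2), (6,7), (7,8), (6,10), (10,12), (13,14), (13,18), (21,23), (21,24), (24,25).
Pick (0,2); next start ≥ 2 → (6,7); next start ≥ 7 → (7,8); next start ≥ 8 → (10,12); next start ≥ 12 → (13,14); next start ≥ 14 → (21,23); next start ≥ 23 → (24,25).
Selected 7 meetings.

7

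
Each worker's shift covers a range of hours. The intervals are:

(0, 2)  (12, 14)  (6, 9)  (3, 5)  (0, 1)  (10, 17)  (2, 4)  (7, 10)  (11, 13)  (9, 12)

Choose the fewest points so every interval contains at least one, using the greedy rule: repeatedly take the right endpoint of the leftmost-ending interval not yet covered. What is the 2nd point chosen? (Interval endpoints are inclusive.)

Sort by right endpoint; whenever an interval is uncovered, place a point at its right end.
Sorted: [0,1] [0,2] [2,4] [3,5] [6,9] [7,10] [9,12] [11,13] [12,14] [10,17]
{[0,1],[0,2]} hit by 1; {[2,4],[3,5]} hit by 4; {[6,9],[7,10],[9,12]} hit by 9; {[11,13],[12,14],[10,17]} hit by 13.
Points: 1, 4, 9, 13 (4 total).

4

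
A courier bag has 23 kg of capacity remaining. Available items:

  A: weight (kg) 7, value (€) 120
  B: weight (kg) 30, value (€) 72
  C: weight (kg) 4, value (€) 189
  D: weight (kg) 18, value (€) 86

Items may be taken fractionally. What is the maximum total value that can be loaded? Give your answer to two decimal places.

Greedy by value/weight ratio, highest first.
Order: C (189/4=47.25) > A (120/7=17.14) > D (86/18=4.78) > B (72/30=2.40)
Fill: take C (4 @ 189) → take A (7 @ 120) → take 12/18 of D → 57.33; 23/23 used.
Total value = 366.33

366.33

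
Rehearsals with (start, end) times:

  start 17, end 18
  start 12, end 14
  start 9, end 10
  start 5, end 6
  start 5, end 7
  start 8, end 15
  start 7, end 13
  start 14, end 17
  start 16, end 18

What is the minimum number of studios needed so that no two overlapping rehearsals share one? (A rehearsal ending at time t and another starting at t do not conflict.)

3

Events (time:±→running): 5:+→1 5:+→2 6:-→1 7:-→0 7:+→1 8:+→2 9:+→3 … peak 3.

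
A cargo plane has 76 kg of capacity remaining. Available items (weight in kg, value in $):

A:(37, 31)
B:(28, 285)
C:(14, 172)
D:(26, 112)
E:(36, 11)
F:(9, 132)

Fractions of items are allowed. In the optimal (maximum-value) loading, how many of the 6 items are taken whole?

3

Greedy by value/weight ratio, highest first.
Ratios (sorted): F 14.67, C 12.29, B 10.18, D 4.31, A 0.84, E 0.31
take F (9 @ 132); take C (14 @ 172); take B (28 @ 285); take 25/26 of D → 107.69. Capacity used 76/76.
3 item(s) taken whole; one partial (take 25/26 of D).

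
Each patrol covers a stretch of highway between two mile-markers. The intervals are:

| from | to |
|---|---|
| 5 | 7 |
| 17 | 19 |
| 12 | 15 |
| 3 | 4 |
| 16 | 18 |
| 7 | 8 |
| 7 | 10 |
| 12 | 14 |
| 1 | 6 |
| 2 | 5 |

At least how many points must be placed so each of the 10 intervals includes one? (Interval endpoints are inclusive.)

Process intervals by earliest right end; each time one isn't hit yet, stab at its right endpoint.
By right end: [3,4]  [2,5]  [1,6]  [5,7]  [7,8]  [7,10]  [12,14]  [12,15]  [16,18]  [17,19]
[3,4] uncovered → point at 4; [5,7] uncovered → point at 7; [12,14] uncovered → point at 14; [16,18] uncovered → point at 18.
Points: 4, 7, 14, 18 (4 total).

4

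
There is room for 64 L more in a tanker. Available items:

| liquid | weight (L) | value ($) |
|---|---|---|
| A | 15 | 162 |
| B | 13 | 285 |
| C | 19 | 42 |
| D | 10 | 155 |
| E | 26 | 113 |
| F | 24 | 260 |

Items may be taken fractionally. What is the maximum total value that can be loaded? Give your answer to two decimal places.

870.69

Sort by value per unit weight and fill in that order.
Order: B (285/13=21.92) > D (155/10=15.50) > F (260/24=10.83) > A (162/15=10.80) > E (113/26=4.35) > C (42/19=2.21)
Fill: take B (13 @ 285) → take D (10 @ 155) → take F (24 @ 260) → take A (15 @ 162) → take 2/26 of E → 8.69; 64/64 used.
Total value = 870.69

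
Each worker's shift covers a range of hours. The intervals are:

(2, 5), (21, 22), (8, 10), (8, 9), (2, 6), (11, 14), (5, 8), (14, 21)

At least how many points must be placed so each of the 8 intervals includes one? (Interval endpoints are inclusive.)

4

By right end: [2,5]  [2,6]  [5,8]  [8,9]  [8,10]  [11,14]  [14,21]  [21,22]
[2,5] uncovered → point at 5; [8,9] uncovered → point at 9; [11,14] uncovered → point at 14; [21,22] uncovered → point at 22.
Points: 5, 9, 14, 22 (4 total).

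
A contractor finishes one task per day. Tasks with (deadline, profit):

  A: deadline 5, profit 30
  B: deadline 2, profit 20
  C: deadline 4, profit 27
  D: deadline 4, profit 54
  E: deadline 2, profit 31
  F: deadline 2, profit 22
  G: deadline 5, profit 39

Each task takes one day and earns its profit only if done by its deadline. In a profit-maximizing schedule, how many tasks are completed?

5

Take jobs in profit order; each goes to the latest open slot no later than its deadline.
Profit order: D=54 G=39 E=31 A=30 C=27 F=22 B=20
Assign: D→slot 4, G→slot 5, E→slot 2, A→slot 3, C→slot 1, F skipped, B skipped.
Slots: [1:C] [2:E] [3:A] [4:D] [5:G]
5 of 7 scheduled.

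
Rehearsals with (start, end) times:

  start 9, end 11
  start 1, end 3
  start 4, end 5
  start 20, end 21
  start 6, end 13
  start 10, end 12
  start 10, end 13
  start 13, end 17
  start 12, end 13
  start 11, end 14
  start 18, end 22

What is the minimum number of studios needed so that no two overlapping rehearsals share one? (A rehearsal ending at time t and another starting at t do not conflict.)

Count concurrent intervals with a sweep; the peak is the room count.
starts: [1, 4, 6, 9, 10, 10, 11, 12, 13, 18, 20]
ends:   [3, 5, 11, 12, 13, 13, 13, 14, 17, 21, 22]
s1→1 e3→0 s4→1 e5→0 s6→1 s9→2 s10→3 s10→4  — peak 4.

4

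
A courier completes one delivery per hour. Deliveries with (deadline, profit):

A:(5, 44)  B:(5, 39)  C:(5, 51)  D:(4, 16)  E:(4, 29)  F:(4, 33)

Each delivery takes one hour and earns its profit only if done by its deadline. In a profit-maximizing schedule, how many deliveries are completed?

By profit: C(d5,51), A(d5,44), B(d5,39), F(d4,33), E(d4,29), D(d4,16)
C→slot 5; A→slot 4; B→slot 3; F→slot 2; E→slot 1; D skipped.
5 of 6 scheduled.

5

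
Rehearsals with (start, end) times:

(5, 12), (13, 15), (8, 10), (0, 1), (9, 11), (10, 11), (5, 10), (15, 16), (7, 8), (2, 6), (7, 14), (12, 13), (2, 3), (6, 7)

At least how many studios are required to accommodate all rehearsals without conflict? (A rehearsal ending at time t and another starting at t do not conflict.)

starts: [0, 2, 2, 5, 5, 6, 7, 7, 8, 9, 10, 12, 13, 15]
ends:   [1, 3, 6, 7, 8, 10, 10, 11, 11, 12, 13, 14, 15, 16]
s0→1 e1→0 s2→1 s2→2 e3→1 s5→2 s5→3 e6→2 s6→3 e7→2 s7→3 s7→4 e8→3 s8→4 s9→5  — peak 5.

5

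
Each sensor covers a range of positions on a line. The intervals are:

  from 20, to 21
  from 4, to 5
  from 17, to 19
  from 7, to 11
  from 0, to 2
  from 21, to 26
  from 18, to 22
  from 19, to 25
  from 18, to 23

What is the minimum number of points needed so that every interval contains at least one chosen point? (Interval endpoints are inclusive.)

Process intervals by earliest right end; each time one isn't hit yet, stab at its right endpoint.
By right end: [0,2]  [4,5]  [7,11]  [17,19]  [20,21]  [18,22]  [18,23]  [19,25]  [21,26]
[0,2] uncovered → point at 2; [4,5] uncovered → point at 5; [7,11] uncovered → point at 11; [17,19] uncovered → point at 19; [20,21] uncovered → point at 21.
Points: 2, 5, 11, 19, 21 (5 total).

5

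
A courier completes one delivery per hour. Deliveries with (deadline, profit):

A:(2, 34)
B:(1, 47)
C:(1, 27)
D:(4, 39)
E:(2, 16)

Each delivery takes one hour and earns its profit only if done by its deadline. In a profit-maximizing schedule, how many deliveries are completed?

Take jobs in profit order; each goes to the latest open slot no later than its deadline.
By profit: B(d1,47), D(d4,39), A(d2,34), C(d1,27), E(d2,16)
B→slot 1; D→slot 4; A→slot 2; C skipped; E skipped.
3 of 5 scheduled.

3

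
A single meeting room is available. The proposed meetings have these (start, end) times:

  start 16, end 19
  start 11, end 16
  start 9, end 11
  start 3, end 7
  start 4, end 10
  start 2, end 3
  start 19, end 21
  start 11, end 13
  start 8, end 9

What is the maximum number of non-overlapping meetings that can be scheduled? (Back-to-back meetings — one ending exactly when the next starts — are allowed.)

Sorted by end: (2,3)  (3,7)  (8,9)  (4,10)  (9,11)  (11,13)  (11,16)  (16,19)  (19,21)
take (2,3); take (3,7); take (8,9); take (9,11); take (11,13); take (16,19); take (19,21).
Selected 7 meetings.

7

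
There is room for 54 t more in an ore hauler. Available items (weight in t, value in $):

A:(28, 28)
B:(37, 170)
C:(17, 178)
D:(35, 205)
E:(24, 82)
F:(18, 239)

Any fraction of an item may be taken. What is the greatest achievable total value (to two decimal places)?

Sort by value per unit weight and fill in that order.
Order: F (239/18=13.28) > C (178/17=10.47) > D (205/35=5.86) > B (170/37=4.59) > E (82/24=3.42) > A (28/28=1.00)
Fill: take F (18 @ 239) → take C (17 @ 178) → take 19/35 of D → 111.29; 54/54 used.
Total value = 528.29

528.29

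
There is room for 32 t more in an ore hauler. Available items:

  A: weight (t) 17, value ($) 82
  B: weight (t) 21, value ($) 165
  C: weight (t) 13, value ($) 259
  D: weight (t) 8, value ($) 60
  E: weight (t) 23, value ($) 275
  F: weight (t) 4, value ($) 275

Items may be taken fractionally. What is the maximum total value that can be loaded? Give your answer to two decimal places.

713.35

Ratios (sorted): F 68.75, C 19.92, E 11.96, B 7.86, D 7.50, A 4.82
take F (4 @ 275); take C (13 @ 259); take 15/23 of E → 179.35. Capacity used 32/32.
Total value = 713.35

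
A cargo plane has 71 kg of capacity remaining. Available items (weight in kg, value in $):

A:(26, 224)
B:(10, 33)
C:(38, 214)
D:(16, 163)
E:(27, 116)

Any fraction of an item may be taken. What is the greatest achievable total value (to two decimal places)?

Sort by value per unit weight and fill in that order.
Order: D (163/16=10.19) > A (224/26=8.62) > C (214/38=5.63) > E (116/27=4.30) > B (33/10=3.30)
Fill: take D (16 @ 163) → take A (26 @ 224) → take 29/38 of C → 163.32; 71/71 used.
Total value = 550.32

550.32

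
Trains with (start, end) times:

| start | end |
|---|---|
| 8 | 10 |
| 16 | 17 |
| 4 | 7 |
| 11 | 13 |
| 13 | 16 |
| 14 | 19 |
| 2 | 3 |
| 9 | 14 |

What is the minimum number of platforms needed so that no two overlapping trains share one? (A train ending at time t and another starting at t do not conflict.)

Events (time:±→running): 2:+→1 3:-→0 4:+→1 7:-→0 8:+→1 9:+→2 … peak 2.

2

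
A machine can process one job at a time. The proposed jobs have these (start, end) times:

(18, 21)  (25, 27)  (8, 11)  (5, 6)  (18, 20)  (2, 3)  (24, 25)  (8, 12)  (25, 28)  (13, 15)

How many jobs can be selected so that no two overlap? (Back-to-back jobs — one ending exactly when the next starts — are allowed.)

Greedy by earliest finish: after sorting by end time, pick each interval compatible with the last pick.
Sorted by end: (2,3)  (5,6)  (8,11)  (8,12)  (13,15)  (18,20)  (18,21)  (24,25)  (25,27)  (25,28)
take (2,3); take (5,6); take (8,11); skip (8,12); take (13,15); take (18,20); take (24,25); take (25,27).
Selected 7 jobs.

7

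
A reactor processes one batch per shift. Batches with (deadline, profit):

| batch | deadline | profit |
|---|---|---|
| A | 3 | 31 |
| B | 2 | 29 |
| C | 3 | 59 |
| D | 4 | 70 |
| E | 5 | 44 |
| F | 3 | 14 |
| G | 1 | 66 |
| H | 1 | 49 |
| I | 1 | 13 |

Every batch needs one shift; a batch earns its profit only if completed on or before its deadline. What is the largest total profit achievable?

Take jobs in profit order; each goes to the latest open slot no later than its deadline.
Profit order: D=70 G=66 C=59 H=49 E=44 A=31 B=29 F=14 I=13
Assign: D→slot 4, G→slot 1, C→slot 3, H skipped, E→slot 5, A→slot 2, B skipped, F skipped, I skipped.
Slots: [1:G] [2:A] [3:C] [4:D] [5:E]
Profit = 66 + 31 + 59 + 70 + 44 = 270

270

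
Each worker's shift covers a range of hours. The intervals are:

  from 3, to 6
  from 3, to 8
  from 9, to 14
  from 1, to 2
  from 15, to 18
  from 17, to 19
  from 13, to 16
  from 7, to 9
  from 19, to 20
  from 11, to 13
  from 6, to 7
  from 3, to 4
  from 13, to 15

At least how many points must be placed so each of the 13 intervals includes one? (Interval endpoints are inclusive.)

Sort by right endpoint; whenever an interval is uncovered, place a point at its right end.
By right end: [1,2]  [3,4]  [3,6]  [6,7]  [3,8]  [7,9]  [11,13]  [9,14]  [13,15]  [13,16]  [15,18]  [17,19]  [19,20]
[1,2] uncovered → point at 2; [3,4] uncovered → point at 4; [6,7] uncovered → point at 7; [11,13] uncovered → point at 13; [15,18] uncovered → point at 18; [19,20] uncovered → point at 20.
Points: 2, 4, 7, 13, 18, 20 (6 total).

6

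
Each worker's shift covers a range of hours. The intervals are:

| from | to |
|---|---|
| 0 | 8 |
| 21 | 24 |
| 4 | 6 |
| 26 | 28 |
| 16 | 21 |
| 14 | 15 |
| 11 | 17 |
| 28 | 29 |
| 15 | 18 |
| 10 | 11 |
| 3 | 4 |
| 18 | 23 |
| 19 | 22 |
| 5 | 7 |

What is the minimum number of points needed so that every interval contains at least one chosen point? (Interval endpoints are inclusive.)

Process intervals by earliest right end; each time one isn't hit yet, stab at its right endpoint.
Sorted: [3,4] [4,6] [5,7] [0,8] [10,11] [14,15] [11,17] [15,18] [16,21] [19,22] [18,23] [21,24] [26,28] [28,29]
{[3,4],[4,6]} hit by 4; {[5,7],[0,8]} hit by 7; {[10,11]} hit by 11; {[14,15],[11,17],[15,18]} hit by 15; {[16,21],[19,22],[18,23],[21,24]} hit by 21; {[26,28],[28,29]} hit by 28.
Points: 4, 7, 11, 15, 21, 28 (6 total).

6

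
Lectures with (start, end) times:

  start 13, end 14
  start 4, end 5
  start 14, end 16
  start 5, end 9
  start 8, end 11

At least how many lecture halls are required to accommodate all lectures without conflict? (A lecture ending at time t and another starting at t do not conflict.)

2

Events (time:±→running): 4:+→1 5:-→0 5:+→1 8:+→2 … peak 2.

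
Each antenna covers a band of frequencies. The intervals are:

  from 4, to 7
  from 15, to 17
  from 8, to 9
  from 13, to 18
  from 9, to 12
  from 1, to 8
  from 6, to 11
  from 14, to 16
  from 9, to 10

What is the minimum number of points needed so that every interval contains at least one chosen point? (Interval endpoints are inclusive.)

Sort by right endpoint; whenever an interval is uncovered, place a point at its right end.
By right end: [4,7]  [1,8]  [8,9]  [9,10]  [6,11]  [9,12]  [14,16]  [15,17]  [13,18]
[4,7] uncovered → point at 7; [8,9] uncovered → point at 9; [14,16] uncovered → point at 16.
Points: 7, 9, 16 (3 total).

3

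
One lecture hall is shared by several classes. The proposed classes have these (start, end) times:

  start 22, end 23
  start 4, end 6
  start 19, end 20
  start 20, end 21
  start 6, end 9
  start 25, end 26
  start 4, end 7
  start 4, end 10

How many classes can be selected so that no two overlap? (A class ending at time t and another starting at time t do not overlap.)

Sort by end time and greedily take each interval whose start is ≥ the last chosen end.
Sorted by end: (4,6)  (4,7)  (6,9)  (4,10)  (19,20)  (20,21)  (22,23)  (25,26)
take (4,6); skip (4,7); take (6,9); take (19,20); take (20,21); take (22,23); take (25,26).
Selected 6 classes.

6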